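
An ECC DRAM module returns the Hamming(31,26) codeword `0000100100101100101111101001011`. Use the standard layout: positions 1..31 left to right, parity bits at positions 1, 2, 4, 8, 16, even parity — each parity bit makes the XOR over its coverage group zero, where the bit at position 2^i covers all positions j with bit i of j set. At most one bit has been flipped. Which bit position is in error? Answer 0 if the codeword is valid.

s1: b1⊕b3⊕b5⊕b7⊕b9⊕b11⊕b13⊕b15⊕b17⊕b19⊕b21⊕b23⊕b25⊕b27⊕b29⊕b31 = 0⊕0⊕1⊕0⊕0⊕1⊕1⊕0⊕1⊕1⊕1⊕1⊕1⊕0⊕0⊕1 = 1
s2: b2⊕b3⊕b6⊕b7⊕b10⊕b11⊕b14⊕b15⊕b18⊕b19⊕b22⊕b23⊕b26⊕b27⊕b30⊕b31 = 0⊕0⊕0⊕0⊕0⊕1⊕1⊕0⊕0⊕1⊕1⊕1⊕0⊕0⊕1⊕1 = 1
s4: b4⊕b5⊕b6⊕b7⊕b12⊕b13⊕b14⊕b15⊕b20⊕b21⊕b22⊕b23⊕b28⊕b29⊕b30⊕b31 = 0⊕1⊕0⊕0⊕0⊕1⊕1⊕0⊕1⊕1⊕1⊕1⊕1⊕0⊕1⊕1 = 0
s8: b8⊕b9⊕b10⊕b11⊕b12⊕b13⊕b14⊕b15⊕b24⊕b25⊕b26⊕b27⊕b28⊕b29⊕b30⊕b31 = 1⊕0⊕0⊕1⊕0⊕1⊕1⊕0⊕0⊕1⊕0⊕0⊕1⊕0⊕1⊕1 = 0
s16: b16⊕b17⊕b18⊕b19⊕b20⊕b21⊕b22⊕b23⊕b24⊕b25⊕b26⊕b27⊕b28⊕b29⊕b30⊕b31 = 0⊕1⊕0⊕1⊕1⊕1⊕1⊕1⊕0⊕1⊕0⊕0⊕1⊕0⊕1⊕1 = 0
Syndrome (s16...s1) = 00011 → position 3.

3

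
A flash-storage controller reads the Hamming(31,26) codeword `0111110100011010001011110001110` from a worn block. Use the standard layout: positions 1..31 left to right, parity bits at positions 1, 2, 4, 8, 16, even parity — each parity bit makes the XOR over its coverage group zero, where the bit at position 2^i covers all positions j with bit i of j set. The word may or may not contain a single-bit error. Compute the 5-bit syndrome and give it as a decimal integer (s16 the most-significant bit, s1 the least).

0

s1: b1⊕b3⊕b5⊕b7⊕b9⊕b11⊕b13⊕b15⊕b17⊕b19⊕b21⊕b23⊕b25⊕b27⊕b29⊕b31 = 0⊕1⊕1⊕0⊕0⊕0⊕1⊕1⊕0⊕1⊕1⊕1⊕0⊕0⊕1⊕0 = 0
s2: b2⊕b3⊕b6⊕b7⊕b10⊕b11⊕b14⊕b15⊕b18⊕b19⊕b22⊕b23⊕b26⊕b27⊕b30⊕b31 = 1⊕1⊕1⊕0⊕0⊕0⊕0⊕1⊕0⊕1⊕1⊕1⊕0⊕0⊕1⊕0 = 0
s4: b4⊕b5⊕b6⊕b7⊕b12⊕b13⊕b14⊕b15⊕b20⊕b21⊕b22⊕b23⊕b28⊕b29⊕b30⊕b31 = 1⊕1⊕1⊕0⊕1⊕1⊕0⊕1⊕0⊕1⊕1⊕1⊕1⊕1⊕1⊕0 = 0
s8: b8⊕b9⊕b10⊕b11⊕b12⊕b13⊕b14⊕b15⊕b24⊕b25⊕b26⊕b27⊕b28⊕b29⊕b30⊕b31 = 1⊕0⊕0⊕0⊕1⊕1⊕0⊕1⊕1⊕0⊕0⊕0⊕1⊕1⊕1⊕0 = 0
s16: b16⊕b17⊕b18⊕b19⊕b20⊕b21⊕b22⊕b23⊕b24⊕b25⊕b26⊕b27⊕b28⊕b29⊕b30⊕b31 = 0⊕0⊕0⊕1⊕0⊕1⊕1⊕1⊕1⊕0⊕0⊕0⊕1⊕1⊕1⊕0 = 0
Syndrome (s16...s1) = 00000 → position 0 (no error).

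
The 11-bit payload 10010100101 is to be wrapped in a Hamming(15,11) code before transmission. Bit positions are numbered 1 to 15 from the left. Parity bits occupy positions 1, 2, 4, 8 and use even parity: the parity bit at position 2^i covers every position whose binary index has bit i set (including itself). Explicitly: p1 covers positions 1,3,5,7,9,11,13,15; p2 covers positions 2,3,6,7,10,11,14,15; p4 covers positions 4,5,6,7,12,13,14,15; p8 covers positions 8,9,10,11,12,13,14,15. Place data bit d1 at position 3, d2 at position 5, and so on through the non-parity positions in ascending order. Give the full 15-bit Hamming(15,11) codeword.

Place data bits at non-power-of-two positions: b3=1, b5=0, b6=0, b7=1, b9=0, b10=1, b11=0, b12=0, b13=1, b14=0, b15=1.
p1 = XOR of data positions {3,5,7,9,11,13,15} = 1⊕0⊕1⊕0⊕0⊕1⊕1 = 0
p2 = XOR of data positions {3,6,7,10,11,14,15} = 1⊕0⊕1⊕1⊕0⊕0⊕1 = 0
p4 = XOR of data positions {5,6,7,12,13,14,15} = 0⊕0⊕1⊕0⊕1⊕0⊕1 = 1
p8 = XOR of data positions {9,10,11,12,13,14,15} = 0⊕1⊕0⊕0⊕1⊕0⊕1 = 1
Codeword b1..b15 = 001100110100101

001100110100101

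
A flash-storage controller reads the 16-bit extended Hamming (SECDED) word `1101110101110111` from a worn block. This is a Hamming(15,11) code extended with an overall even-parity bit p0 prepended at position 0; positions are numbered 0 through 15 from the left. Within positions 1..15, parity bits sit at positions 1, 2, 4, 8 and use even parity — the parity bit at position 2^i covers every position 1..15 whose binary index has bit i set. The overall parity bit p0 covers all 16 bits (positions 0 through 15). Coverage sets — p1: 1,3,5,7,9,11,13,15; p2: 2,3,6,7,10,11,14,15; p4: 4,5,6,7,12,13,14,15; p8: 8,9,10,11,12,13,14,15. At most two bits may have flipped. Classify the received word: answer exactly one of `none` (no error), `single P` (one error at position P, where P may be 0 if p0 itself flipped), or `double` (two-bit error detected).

none

s1: b1⊕b3⊕b5⊕b7⊕b9⊕b11⊕b13⊕b15 = 1⊕1⊕1⊕1⊕1⊕1⊕1⊕1 = 0
s2: b2⊕b3⊕b6⊕b7⊕b10⊕b11⊕b14⊕b15 = 0⊕1⊕0⊕1⊕1⊕1⊕1⊕1 = 0
s4: b4⊕b5⊕b6⊕b7⊕b12⊕b13⊕b14⊕b15 = 1⊕1⊕0⊕1⊕0⊕1⊕1⊕1 = 0
s8: b8⊕b9⊕b10⊕b11⊕b12⊕b13⊕b14⊕b15 = 0⊕1⊕1⊕1⊕0⊕1⊕1⊕1 = 0
Syndrome (s8...s1) = 0000 → position 0 (no error).
Overall parity (XOR of all 16 bits, including p0): 1⊕1⊕0⊕1⊕1⊕1⊕0⊕1⊕0⊕1⊕1⊕1⊕0⊕1⊕1⊕1 = 0
Overall=0, syndrome position=0 → no error.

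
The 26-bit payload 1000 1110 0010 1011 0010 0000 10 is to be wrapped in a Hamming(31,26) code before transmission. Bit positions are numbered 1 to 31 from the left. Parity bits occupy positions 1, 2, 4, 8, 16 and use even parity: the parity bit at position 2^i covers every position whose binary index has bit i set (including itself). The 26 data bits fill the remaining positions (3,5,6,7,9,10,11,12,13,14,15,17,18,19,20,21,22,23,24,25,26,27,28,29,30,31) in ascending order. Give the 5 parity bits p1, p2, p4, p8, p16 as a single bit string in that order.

Place data bits at non-power-of-two positions: b3=1, b5=0, b6=0, b7=0, b9=1, b10=1, b11=1, b12=0, b13=0, b14=0, b15=1, b17=0, b18=1, b19=0, b20=1, b21=1, b22=0, b23=0, b24=1, b25=0, b26=0, b27=0, b28=0, b29=0, b30=1, b31=0.
p1 = XOR of data positions {3,5,7,9,11,13,15,17,19,21,23,25,27,29,31} = 1⊕0⊕0⊕1⊕1⊕0⊕1⊕0⊕0⊕1⊕0⊕0⊕0⊕0⊕0 = 1
p2 = XOR of data positions {3,6,7,10,11,14,15,18,19,22,23,26,27,30,31} = 1⊕0⊕0⊕1⊕1⊕0⊕1⊕1⊕0⊕0⊕0⊕0⊕0⊕1⊕0 = 0
p4 = XOR of data positions {5,6,7,12,13,14,15,20,21,22,23,28,29,30,31} = 0⊕0⊕0⊕0⊕0⊕0⊕1⊕1⊕1⊕0⊕0⊕0⊕0⊕1⊕0 = 0
p8 = XOR of data positions {9,10,11,12,13,14,15,24,25,26,27,28,29,30,31} = 1⊕1⊕1⊕0⊕0⊕0⊕1⊕1⊕0⊕0⊕0⊕0⊕0⊕1⊕0 = 0
p16 = XOR of data positions {17,18,19,20,21,22,23,24,25,26,27,28,29,30,31} = 0⊕1⊕0⊕1⊕1⊕0⊕0⊕1⊕0⊕0⊕0⊕0⊕0⊕1⊕0 = 1
Parity bits p1,p2,p4,p8,p16 = 10001

10001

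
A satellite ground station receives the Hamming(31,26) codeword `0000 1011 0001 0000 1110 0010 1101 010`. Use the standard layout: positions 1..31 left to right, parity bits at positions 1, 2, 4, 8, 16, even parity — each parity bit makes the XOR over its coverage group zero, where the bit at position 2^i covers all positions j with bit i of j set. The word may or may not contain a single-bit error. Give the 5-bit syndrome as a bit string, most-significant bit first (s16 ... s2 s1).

00000

s1: b1⊕b3⊕b5⊕b7⊕b9⊕b11⊕b13⊕b15⊕b17⊕b19⊕b21⊕b23⊕b25⊕b27⊕b29⊕b31 = 0⊕0⊕1⊕1⊕0⊕0⊕0⊕0⊕1⊕1⊕0⊕1⊕1⊕0⊕0⊕0 = 0
s2: b2⊕b3⊕b6⊕b7⊕b10⊕b11⊕b14⊕b15⊕b18⊕b19⊕b22⊕b23⊕b26⊕b27⊕b30⊕b31 = 0⊕0⊕0⊕1⊕0⊕0⊕0⊕0⊕1⊕1⊕0⊕1⊕1⊕0⊕1⊕0 = 0
s4: b4⊕b5⊕b6⊕b7⊕b12⊕b13⊕b14⊕b15⊕b20⊕b21⊕b22⊕b23⊕b28⊕b29⊕b30⊕b31 = 0⊕1⊕0⊕1⊕1⊕0⊕0⊕0⊕0⊕0⊕0⊕1⊕1⊕0⊕1⊕0 = 0
s8: b8⊕b9⊕b10⊕b11⊕b12⊕b13⊕b14⊕b15⊕b24⊕b25⊕b26⊕b27⊕b28⊕b29⊕b30⊕b31 = 1⊕0⊕0⊕0⊕1⊕0⊕0⊕0⊕0⊕1⊕1⊕0⊕1⊕0⊕1⊕0 = 0
s16: b16⊕b17⊕b18⊕b19⊕b20⊕b21⊕b22⊕b23⊕b24⊕b25⊕b26⊕b27⊕b28⊕b29⊕b30⊕b31 = 0⊕1⊕1⊕1⊕0⊕0⊕0⊕1⊕0⊕1⊕1⊕0⊕1⊕0⊕1⊕0 = 0
Syndrome (s16...s1) = 00000 → position 0 (no error).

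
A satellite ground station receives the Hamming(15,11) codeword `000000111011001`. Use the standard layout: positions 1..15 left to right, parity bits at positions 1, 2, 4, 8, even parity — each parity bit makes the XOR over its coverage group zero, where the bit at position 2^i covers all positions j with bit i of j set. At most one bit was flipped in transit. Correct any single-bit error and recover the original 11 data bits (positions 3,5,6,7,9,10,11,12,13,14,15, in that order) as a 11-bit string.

s1: b1⊕b3⊕b5⊕b7⊕b9⊕b11⊕b13⊕b15 = 0⊕0⊕0⊕1⊕1⊕1⊕0⊕1 = 0
s2: b2⊕b3⊕b6⊕b7⊕b10⊕b11⊕b14⊕b15 = 0⊕0⊕0⊕1⊕0⊕1⊕0⊕1 = 1
s4: b4⊕b5⊕b6⊕b7⊕b12⊕b13⊕b14⊕b15 = 0⊕0⊕0⊕1⊕1⊕0⊕0⊕1 = 1
s8: b8⊕b9⊕b10⊕b11⊕b12⊕b13⊕b14⊕b15 = 1⊕1⊕0⊕1⊕1⊕0⊕0⊕1 = 1
Syndrome (s8...s1) = 1110 → position 14.
Flip bit 14: corrected codeword = 000000111011011
Data bits at positions 3,5,6,7,9,10,11,12,13,14,15: 00011011011

00011011011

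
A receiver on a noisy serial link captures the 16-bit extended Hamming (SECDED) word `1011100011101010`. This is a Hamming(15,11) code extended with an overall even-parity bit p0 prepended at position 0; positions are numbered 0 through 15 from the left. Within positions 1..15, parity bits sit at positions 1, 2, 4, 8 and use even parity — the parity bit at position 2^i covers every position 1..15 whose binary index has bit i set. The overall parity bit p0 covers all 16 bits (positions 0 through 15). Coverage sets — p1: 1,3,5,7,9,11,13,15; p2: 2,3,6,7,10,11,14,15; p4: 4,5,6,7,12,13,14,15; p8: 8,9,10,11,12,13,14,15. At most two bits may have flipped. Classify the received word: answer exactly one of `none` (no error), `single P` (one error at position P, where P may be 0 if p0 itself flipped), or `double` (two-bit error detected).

single 12

s1: b1⊕b3⊕b5⊕b7⊕b9⊕b11⊕b13⊕b15 = 0⊕1⊕0⊕0⊕1⊕0⊕0⊕0 = 0
s2: b2⊕b3⊕b6⊕b7⊕b10⊕b11⊕b14⊕b15 = 1⊕1⊕0⊕0⊕1⊕0⊕1⊕0 = 0
s4: b4⊕b5⊕b6⊕b7⊕b12⊕b13⊕b14⊕b15 = 1⊕0⊕0⊕0⊕1⊕0⊕1⊕0 = 1
s8: b8⊕b9⊕b10⊕b11⊕b12⊕b13⊕b14⊕b15 = 1⊕1⊕1⊕0⊕1⊕0⊕1⊕0 = 1
Syndrome (s8...s1) = 1100 → position 12.
Overall parity (XOR of all 16 bits, including p0): 1⊕0⊕1⊕1⊕1⊕0⊕0⊕0⊕1⊕1⊕1⊕0⊕1⊕0⊕1⊕0 = 1
Overall=1, syndrome position=12 → single-bit error at position 12.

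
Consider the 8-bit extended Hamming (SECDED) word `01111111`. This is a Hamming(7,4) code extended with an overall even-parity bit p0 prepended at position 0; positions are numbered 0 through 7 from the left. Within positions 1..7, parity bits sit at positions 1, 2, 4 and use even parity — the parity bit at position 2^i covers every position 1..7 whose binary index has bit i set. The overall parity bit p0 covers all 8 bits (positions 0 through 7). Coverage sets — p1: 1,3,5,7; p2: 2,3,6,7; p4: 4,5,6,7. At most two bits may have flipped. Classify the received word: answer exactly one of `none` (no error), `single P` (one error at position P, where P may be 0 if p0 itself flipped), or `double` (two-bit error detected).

s1: b1⊕b3⊕b5⊕b7 = 1⊕1⊕1⊕1 = 0
s2: b2⊕b3⊕b6⊕b7 = 1⊕1⊕1⊕1 = 0
s4: b4⊕b5⊕b6⊕b7 = 1⊕1⊕1⊕1 = 0
Syndrome (s4...s1) = 000 → position 0 (no error).
Overall parity (XOR of all 8 bits, including p0): 0⊕1⊕1⊕1⊕1⊕1⊕1⊕1 = 1
Overall=1, syndrome position=0 → single-bit error at position 0.

single 0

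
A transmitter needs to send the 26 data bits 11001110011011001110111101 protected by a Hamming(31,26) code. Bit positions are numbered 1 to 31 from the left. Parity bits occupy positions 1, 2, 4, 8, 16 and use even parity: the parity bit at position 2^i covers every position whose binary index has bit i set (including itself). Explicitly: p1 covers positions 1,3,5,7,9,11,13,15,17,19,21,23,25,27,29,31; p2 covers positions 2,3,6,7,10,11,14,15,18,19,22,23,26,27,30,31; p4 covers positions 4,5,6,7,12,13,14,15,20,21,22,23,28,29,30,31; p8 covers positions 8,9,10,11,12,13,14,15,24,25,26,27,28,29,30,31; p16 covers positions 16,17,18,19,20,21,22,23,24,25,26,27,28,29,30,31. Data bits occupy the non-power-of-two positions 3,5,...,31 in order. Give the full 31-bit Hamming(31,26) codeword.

Place data bits at non-power-of-two positions: b3=1, b5=1, b6=0, b7=0, b9=1, b10=1, b11=1, b12=0, b13=0, b14=1, b15=1, b17=0, b18=1, b19=1, b20=0, b21=0, b22=1, b23=1, b24=1, b25=0, b26=1, b27=1, b28=1, b29=1, b30=0, b31=1.
p1 = XOR of data positions {3,5,7,9,11,13,15,17,19,21,23,25,27,29,31} = 1⊕1⊕0⊕1⊕1⊕0⊕1⊕0⊕1⊕0⊕1⊕0⊕1⊕1⊕1 = 0
p2 = XOR of data positions {3,6,7,10,11,14,15,18,19,22,23,26,27,30,31} = 1⊕0⊕0⊕1⊕1⊕1⊕1⊕1⊕1⊕1⊕1⊕1⊕1⊕0⊕1 = 0
p4 = XOR of data positions {5,6,7,12,13,14,15,20,21,22,23,28,29,30,31} = 1⊕0⊕0⊕0⊕0⊕1⊕1⊕0⊕0⊕1⊕1⊕1⊕1⊕0⊕1 = 0
p8 = XOR of data positions {9,10,11,12,13,14,15,24,25,26,27,28,29,30,31} = 1⊕1⊕1⊕0⊕0⊕1⊕1⊕1⊕0⊕1⊕1⊕1⊕1⊕0⊕1 = 1
p16 = XOR of data positions {17,18,19,20,21,22,23,24,25,26,27,28,29,30,31} = 0⊕1⊕1⊕0⊕0⊕1⊕1⊕1⊕0⊕1⊕1⊕1⊕1⊕0⊕1 = 0
Codeword b1..b31 = 0010100111100110011001110111101

0010100111100110011001110111101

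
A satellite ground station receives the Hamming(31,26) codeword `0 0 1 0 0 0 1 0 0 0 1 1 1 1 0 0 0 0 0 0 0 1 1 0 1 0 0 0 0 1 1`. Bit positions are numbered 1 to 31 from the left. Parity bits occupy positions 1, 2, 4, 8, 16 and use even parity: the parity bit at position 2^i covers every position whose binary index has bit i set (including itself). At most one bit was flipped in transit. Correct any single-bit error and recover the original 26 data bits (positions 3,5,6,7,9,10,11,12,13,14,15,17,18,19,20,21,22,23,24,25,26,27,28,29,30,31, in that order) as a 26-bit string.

s1: b1⊕b3⊕b5⊕b7⊕b9⊕b11⊕b13⊕b15⊕b17⊕b19⊕b21⊕b23⊕b25⊕b27⊕b29⊕b31 = 0⊕1⊕0⊕1⊕0⊕1⊕1⊕0⊕0⊕0⊕0⊕1⊕1⊕0⊕0⊕1 = 1
s2: b2⊕b3⊕b6⊕b7⊕b10⊕b11⊕b14⊕b15⊕b18⊕b19⊕b22⊕b23⊕b26⊕b27⊕b30⊕b31 = 0⊕1⊕0⊕1⊕0⊕1⊕1⊕0⊕0⊕0⊕1⊕1⊕0⊕0⊕1⊕1 = 0
s4: b4⊕b5⊕b6⊕b7⊕b12⊕b13⊕b14⊕b15⊕b20⊕b21⊕b22⊕b23⊕b28⊕b29⊕b30⊕b31 = 0⊕0⊕0⊕1⊕1⊕1⊕1⊕0⊕0⊕0⊕1⊕1⊕0⊕0⊕1⊕1 = 0
s8: b8⊕b9⊕b10⊕b11⊕b12⊕b13⊕b14⊕b15⊕b24⊕b25⊕b26⊕b27⊕b28⊕b29⊕b30⊕b31 = 0⊕0⊕0⊕1⊕1⊕1⊕1⊕0⊕0⊕1⊕0⊕0⊕0⊕0⊕1⊕1 = 1
s16: b16⊕b17⊕b18⊕b19⊕b20⊕b21⊕b22⊕b23⊕b24⊕b25⊕b26⊕b27⊕b28⊕b29⊕b30⊕b31 = 0⊕0⊕0⊕0⊕0⊕0⊕1⊕1⊕0⊕1⊕0⊕0⊕0⊕0⊕1⊕1 = 1
Syndrome (s16...s1) = 11001 → position 25.
Flip bit 25: corrected codeword = 0010001000111100000001100000011
Data bits at positions 3,5,6,7,9,10,11,12,13,14,15,17,18,19,20,21,22,23,24,25,26,27,28,29,30,31: 10010011110000001100000011

10010011110000001100000011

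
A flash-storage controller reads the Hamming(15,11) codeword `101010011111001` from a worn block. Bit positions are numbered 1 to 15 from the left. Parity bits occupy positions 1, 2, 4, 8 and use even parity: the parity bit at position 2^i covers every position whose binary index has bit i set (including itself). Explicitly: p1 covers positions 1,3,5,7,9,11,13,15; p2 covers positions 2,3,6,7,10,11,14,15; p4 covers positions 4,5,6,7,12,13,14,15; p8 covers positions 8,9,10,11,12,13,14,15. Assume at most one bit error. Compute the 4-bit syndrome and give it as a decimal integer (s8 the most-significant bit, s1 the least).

4

s1: b1⊕b3⊕b5⊕b7⊕b9⊕b11⊕b13⊕b15 = 1⊕1⊕1⊕0⊕1⊕1⊕0⊕1 = 0
s2: b2⊕b3⊕b6⊕b7⊕b10⊕b11⊕b14⊕b15 = 0⊕1⊕0⊕0⊕1⊕1⊕0⊕1 = 0
s4: b4⊕b5⊕b6⊕b7⊕b12⊕b13⊕b14⊕b15 = 0⊕1⊕0⊕0⊕1⊕0⊕0⊕1 = 1
s8: b8⊕b9⊕b10⊕b11⊕b12⊕b13⊕b14⊕b15 = 1⊕1⊕1⊕1⊕1⊕0⊕0⊕1 = 0
Syndrome (s8...s1) = 0100 → position 4.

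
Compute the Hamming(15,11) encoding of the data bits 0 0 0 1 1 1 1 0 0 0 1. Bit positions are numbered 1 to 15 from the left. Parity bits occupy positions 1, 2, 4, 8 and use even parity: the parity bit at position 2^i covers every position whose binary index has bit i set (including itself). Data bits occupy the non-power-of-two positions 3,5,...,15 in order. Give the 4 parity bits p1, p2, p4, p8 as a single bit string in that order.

Place data bits at non-power-of-two positions: b3=0, b5=0, b6=0, b7=1, b9=1, b10=1, b11=1, b12=0, b13=0, b14=0, b15=1.
p1 = XOR of data positions {3,5,7,9,11,13,15} = 0⊕0⊕1⊕1⊕1⊕0⊕1 = 0
p2 = XOR of data positions {3,6,7,10,11,14,15} = 0⊕0⊕1⊕1⊕1⊕0⊕1 = 0
p4 = XOR of data positions {5,6,7,12,13,14,15} = 0⊕0⊕1⊕0⊕0⊕0⊕1 = 0
p8 = XOR of data positions {9,10,11,12,13,14,15} = 1⊕1⊕1⊕0⊕0⊕0⊕1 = 0
Parity bits p1,p2,p4,p8 = 0000

0000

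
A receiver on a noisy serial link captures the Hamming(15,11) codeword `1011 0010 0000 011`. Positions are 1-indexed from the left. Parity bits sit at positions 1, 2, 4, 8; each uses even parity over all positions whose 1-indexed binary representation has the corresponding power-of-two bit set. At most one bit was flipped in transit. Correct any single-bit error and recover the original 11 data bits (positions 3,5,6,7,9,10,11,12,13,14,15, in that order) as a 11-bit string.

10010000011

s1: b1⊕b3⊕b5⊕b7⊕b9⊕b11⊕b13⊕b15 = 1⊕1⊕0⊕1⊕0⊕0⊕0⊕1 = 0
s2: b2⊕b3⊕b6⊕b7⊕b10⊕b11⊕b14⊕b15 = 0⊕1⊕0⊕1⊕0⊕0⊕1⊕1 = 0
s4: b4⊕b5⊕b6⊕b7⊕b12⊕b13⊕b14⊕b15 = 1⊕0⊕0⊕1⊕0⊕0⊕1⊕1 = 0
s8: b8⊕b9⊕b10⊕b11⊕b12⊕b13⊕b14⊕b15 = 0⊕0⊕0⊕0⊕0⊕0⊕1⊕1 = 0
Syndrome (s8...s1) = 0000 → position 0 (no error).
No correction needed.
Data bits at positions 3,5,6,7,9,10,11,12,13,14,15: 10010000011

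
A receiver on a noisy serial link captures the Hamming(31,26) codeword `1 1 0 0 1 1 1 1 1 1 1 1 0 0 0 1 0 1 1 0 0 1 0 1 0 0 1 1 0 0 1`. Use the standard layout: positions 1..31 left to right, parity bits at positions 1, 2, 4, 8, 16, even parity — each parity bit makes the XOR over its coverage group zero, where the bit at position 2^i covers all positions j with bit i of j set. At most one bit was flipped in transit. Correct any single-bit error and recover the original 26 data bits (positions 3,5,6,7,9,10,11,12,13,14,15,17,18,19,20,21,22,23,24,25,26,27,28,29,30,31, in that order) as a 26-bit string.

s1: b1⊕b3⊕b5⊕b7⊕b9⊕b11⊕b13⊕b15⊕b17⊕b19⊕b21⊕b23⊕b25⊕b27⊕b29⊕b31 = 1⊕0⊕1⊕1⊕1⊕1⊕0⊕0⊕0⊕1⊕0⊕0⊕0⊕1⊕0⊕1 = 0
s2: b2⊕b3⊕b6⊕b7⊕b10⊕b11⊕b14⊕b15⊕b18⊕b19⊕b22⊕b23⊕b26⊕b27⊕b30⊕b31 = 1⊕0⊕1⊕1⊕1⊕1⊕0⊕0⊕1⊕1⊕1⊕0⊕0⊕1⊕0⊕1 = 0
s4: b4⊕b5⊕b6⊕b7⊕b12⊕b13⊕b14⊕b15⊕b20⊕b21⊕b22⊕b23⊕b28⊕b29⊕b30⊕b31 = 0⊕1⊕1⊕1⊕1⊕0⊕0⊕0⊕0⊕0⊕1⊕0⊕1⊕0⊕0⊕1 = 1
s8: b8⊕b9⊕b10⊕b11⊕b12⊕b13⊕b14⊕b15⊕b24⊕b25⊕b26⊕b27⊕b28⊕b29⊕b30⊕b31 = 1⊕1⊕1⊕1⊕1⊕0⊕0⊕0⊕1⊕0⊕0⊕1⊕1⊕0⊕0⊕1 = 1
s16: b16⊕b17⊕b18⊕b19⊕b20⊕b21⊕b22⊕b23⊕b24⊕b25⊕b26⊕b27⊕b28⊕b29⊕b30⊕b31 = 1⊕0⊕1⊕1⊕0⊕0⊕1⊕0⊕1⊕0⊕0⊕1⊕1⊕0⊕0⊕1 = 0
Syndrome (s16...s1) = 01100 → position 12.
Flip bit 12: corrected codeword = 1100111111100001011001010011001
Data bits at positions 3,5,6,7,9,10,11,12,13,14,15,17,18,19,20,21,22,23,24,25,26,27,28,29,30,31: 01111110000011001010011001

01111110000011001010011001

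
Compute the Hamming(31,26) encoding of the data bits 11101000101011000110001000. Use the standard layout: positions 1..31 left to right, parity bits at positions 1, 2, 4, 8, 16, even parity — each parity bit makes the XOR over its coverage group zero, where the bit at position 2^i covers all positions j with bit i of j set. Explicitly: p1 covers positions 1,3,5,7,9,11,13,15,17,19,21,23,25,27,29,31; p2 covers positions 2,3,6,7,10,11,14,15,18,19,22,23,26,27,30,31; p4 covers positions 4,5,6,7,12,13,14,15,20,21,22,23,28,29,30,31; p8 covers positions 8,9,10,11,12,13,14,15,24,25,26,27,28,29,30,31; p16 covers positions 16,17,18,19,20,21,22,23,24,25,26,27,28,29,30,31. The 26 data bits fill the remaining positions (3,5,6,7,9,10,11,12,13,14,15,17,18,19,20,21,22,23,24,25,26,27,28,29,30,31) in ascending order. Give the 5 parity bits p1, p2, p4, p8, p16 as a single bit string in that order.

10011

Place data bits at non-power-of-two positions: b3=1, b5=1, b6=1, b7=0, b9=1, b10=0, b11=0, b12=0, b13=1, b14=0, b15=1, b17=0, b18=1, b19=1, b20=0, b21=0, b22=0, b23=1, b24=1, b25=0, b26=0, b27=0, b28=1, b29=0, b30=0, b31=0.
p1 = XOR of data positions {3,5,7,9,11,13,15,17,19,21,23,25,27,29,31} = 1⊕1⊕0⊕1⊕0⊕1⊕1⊕0⊕1⊕0⊕1⊕0⊕0⊕0⊕0 = 1
p2 = XOR of data positions {3,6,7,10,11,14,15,18,19,22,23,26,27,30,31} = 1⊕1⊕0⊕0⊕0⊕0⊕1⊕1⊕1⊕0⊕1⊕0⊕0⊕0⊕0 = 0
p4 = XOR of data positions {5,6,7,12,13,14,15,20,21,22,23,28,29,30,31} = 1⊕1⊕0⊕0⊕1⊕0⊕1⊕0⊕0⊕0⊕1⊕1⊕0⊕0⊕0 = 0
p8 = XOR of data positions {9,10,11,12,13,14,15,24,25,26,27,28,29,30,31} = 1⊕0⊕0⊕0⊕1⊕0⊕1⊕1⊕0⊕0⊕0⊕1⊕0⊕0⊕0 = 1
p16 = XOR of data positions {17,18,19,20,21,22,23,24,25,26,27,28,29,30,31} = 0⊕1⊕1⊕0⊕0⊕0⊕1⊕1⊕0⊕0⊕0⊕1⊕0⊕0⊕0 = 1
Parity bits p1,p2,p4,p8,p16 = 10011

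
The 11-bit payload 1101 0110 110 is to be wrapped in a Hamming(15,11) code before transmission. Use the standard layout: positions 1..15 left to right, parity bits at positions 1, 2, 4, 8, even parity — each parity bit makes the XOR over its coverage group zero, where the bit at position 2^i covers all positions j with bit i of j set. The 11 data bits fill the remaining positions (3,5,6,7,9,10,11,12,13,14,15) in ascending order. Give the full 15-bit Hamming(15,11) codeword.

Place data bits at non-power-of-two positions: b3=1, b5=1, b6=0, b7=1, b9=0, b10=1, b11=1, b12=0, b13=1, b14=1, b15=0.
p1 = XOR of data positions {3,5,7,9,11,13,15} = 1⊕1⊕1⊕0⊕1⊕1⊕0 = 1
p2 = XOR of data positions {3,6,7,10,11,14,15} = 1⊕0⊕1⊕1⊕1⊕1⊕0 = 1
p4 = XOR of data positions {5,6,7,12,13,14,15} = 1⊕0⊕1⊕0⊕1⊕1⊕0 = 0
p8 = XOR of data positions {9,10,11,12,13,14,15} = 0⊕1⊕1⊕0⊕1⊕1⊕0 = 0
Codeword b1..b15 = 111010100110110

111010100110110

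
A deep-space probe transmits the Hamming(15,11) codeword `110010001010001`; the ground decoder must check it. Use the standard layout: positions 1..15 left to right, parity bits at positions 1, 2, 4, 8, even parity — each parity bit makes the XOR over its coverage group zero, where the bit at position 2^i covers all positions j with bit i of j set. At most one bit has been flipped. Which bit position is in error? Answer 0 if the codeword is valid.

s1: b1⊕b3⊕b5⊕b7⊕b9⊕b11⊕b13⊕b15 = 1⊕0⊕1⊕0⊕1⊕1⊕0⊕1 = 1
s2: b2⊕b3⊕b6⊕b7⊕b10⊕b11⊕b14⊕b15 = 1⊕0⊕0⊕0⊕0⊕1⊕0⊕1 = 1
s4: b4⊕b5⊕b6⊕b7⊕b12⊕b13⊕b14⊕b15 = 0⊕1⊕0⊕0⊕0⊕0⊕0⊕1 = 0
s8: b8⊕b9⊕b10⊕b11⊕b12⊕b13⊕b14⊕b15 = 0⊕1⊕0⊕1⊕0⊕0⊕0⊕1 = 1
Syndrome (s8...s1) = 1011 → position 11.

11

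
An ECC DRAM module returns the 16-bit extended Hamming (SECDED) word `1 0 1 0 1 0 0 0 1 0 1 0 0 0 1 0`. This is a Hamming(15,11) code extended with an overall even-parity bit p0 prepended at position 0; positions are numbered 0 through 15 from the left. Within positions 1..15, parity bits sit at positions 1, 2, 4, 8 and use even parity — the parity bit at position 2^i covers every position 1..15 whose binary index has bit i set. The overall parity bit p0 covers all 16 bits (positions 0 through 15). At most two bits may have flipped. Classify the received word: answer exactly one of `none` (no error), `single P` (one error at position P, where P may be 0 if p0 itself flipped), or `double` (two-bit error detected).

s1: b1⊕b3⊕b5⊕b7⊕b9⊕b11⊕b13⊕b15 = 0⊕0⊕0⊕0⊕0⊕0⊕0⊕0 = 0
s2: b2⊕b3⊕b6⊕b7⊕b10⊕b11⊕b14⊕b15 = 1⊕0⊕0⊕0⊕1⊕0⊕1⊕0 = 1
s4: b4⊕b5⊕b6⊕b7⊕b12⊕b13⊕b14⊕b15 = 1⊕0⊕0⊕0⊕0⊕0⊕1⊕0 = 0
s8: b8⊕b9⊕b10⊕b11⊕b12⊕b13⊕b14⊕b15 = 1⊕0⊕1⊕0⊕0⊕0⊕1⊕0 = 1
Syndrome (s8...s1) = 1010 → position 10.
Overall parity (XOR of all 16 bits, including p0): 1⊕0⊕1⊕0⊕1⊕0⊕0⊕0⊕1⊕0⊕1⊕0⊕0⊕0⊕1⊕0 = 0
Overall=0, syndrome position=10 → double-bit error detected (uncorrectable).

double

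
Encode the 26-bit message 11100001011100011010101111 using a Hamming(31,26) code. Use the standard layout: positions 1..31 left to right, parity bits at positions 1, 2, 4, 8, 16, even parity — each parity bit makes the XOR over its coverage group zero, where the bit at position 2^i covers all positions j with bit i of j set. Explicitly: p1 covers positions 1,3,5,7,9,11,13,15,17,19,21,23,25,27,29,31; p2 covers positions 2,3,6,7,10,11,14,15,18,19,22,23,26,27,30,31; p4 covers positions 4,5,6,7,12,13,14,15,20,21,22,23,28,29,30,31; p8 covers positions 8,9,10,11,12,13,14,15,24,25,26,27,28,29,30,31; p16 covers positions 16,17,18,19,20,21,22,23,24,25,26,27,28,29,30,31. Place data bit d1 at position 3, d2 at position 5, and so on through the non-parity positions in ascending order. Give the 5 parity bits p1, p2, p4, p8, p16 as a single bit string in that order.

Place data bits at non-power-of-two positions: b3=1, b5=1, b6=1, b7=0, b9=0, b10=0, b11=0, b12=1, b13=0, b14=1, b15=1, b17=1, b18=0, b19=0, b20=0, b21=1, b22=1, b23=0, b24=1, b25=0, b26=1, b27=0, b28=1, b29=1, b30=1, b31=1.
p1 = XOR of data positions {3,5,7,9,11,13,15,17,19,21,23,25,27,29,31} = 1⊕1⊕0⊕0⊕0⊕0⊕1⊕1⊕0⊕1⊕0⊕0⊕0⊕1⊕1 = 1
p2 = XOR of data positions {3,6,7,10,11,14,15,18,19,22,23,26,27,30,31} = 1⊕1⊕0⊕0⊕0⊕1⊕1⊕0⊕0⊕1⊕0⊕1⊕0⊕1⊕1 = 0
p4 = XOR of data positions {5,6,7,12,13,14,15,20,21,22,23,28,29,30,31} = 1⊕1⊕0⊕1⊕0⊕1⊕1⊕0⊕1⊕1⊕0⊕1⊕1⊕1⊕1 = 1
p8 = XOR of data positions {9,10,11,12,13,14,15,24,25,26,27,28,29,30,31} = 0⊕0⊕0⊕1⊕0⊕1⊕1⊕1⊕0⊕1⊕0⊕1⊕1⊕1⊕1 = 1
p16 = XOR of data positions {17,18,19,20,21,22,23,24,25,26,27,28,29,30,31} = 1⊕0⊕0⊕0⊕1⊕1⊕0⊕1⊕0⊕1⊕0⊕1⊕1⊕1⊕1 = 1
Parity bits p1,p2,p4,p8,p16 = 10111

10111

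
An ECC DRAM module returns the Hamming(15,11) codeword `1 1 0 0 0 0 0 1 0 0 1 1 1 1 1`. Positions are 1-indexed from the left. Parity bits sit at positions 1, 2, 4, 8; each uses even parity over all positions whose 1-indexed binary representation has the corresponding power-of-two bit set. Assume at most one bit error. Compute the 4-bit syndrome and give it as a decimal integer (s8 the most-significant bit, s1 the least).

s1: b1⊕b3⊕b5⊕b7⊕b9⊕b11⊕b13⊕b15 = 1⊕0⊕0⊕0⊕0⊕1⊕1⊕1 = 0
s2: b2⊕b3⊕b6⊕b7⊕b10⊕b11⊕b14⊕b15 = 1⊕0⊕0⊕0⊕0⊕1⊕1⊕1 = 0
s4: b4⊕b5⊕b6⊕b7⊕b12⊕b13⊕b14⊕b15 = 0⊕0⊕0⊕0⊕1⊕1⊕1⊕1 = 0
s8: b8⊕b9⊕b10⊕b11⊕b12⊕b13⊕b14⊕b15 = 1⊕0⊕0⊕1⊕1⊕1⊕1⊕1 = 0
Syndrome (s8...s1) = 0000 → position 0 (no error).

0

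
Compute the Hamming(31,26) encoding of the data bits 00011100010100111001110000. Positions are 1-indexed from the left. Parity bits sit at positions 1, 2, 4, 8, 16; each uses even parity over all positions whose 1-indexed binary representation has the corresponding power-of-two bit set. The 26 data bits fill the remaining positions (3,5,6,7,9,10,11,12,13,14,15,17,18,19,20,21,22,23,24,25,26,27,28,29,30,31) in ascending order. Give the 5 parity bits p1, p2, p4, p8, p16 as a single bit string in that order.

00101

Place data bits at non-power-of-two positions: b3=0, b5=0, b6=0, b7=1, b9=1, b10=1, b11=0, b12=0, b13=0, b14=1, b15=0, b17=1, b18=0, b19=0, b20=1, b21=1, b22=1, b23=0, b24=0, b25=1, b26=1, b27=1, b28=0, b29=0, b30=0, b31=0.
p1 = XOR of data positions {3,5,7,9,11,13,15,17,19,21,23,25,27,29,31} = 0⊕0⊕1⊕1⊕0⊕0⊕0⊕1⊕0⊕1⊕0⊕1⊕1⊕0⊕0 = 0
p2 = XOR of data positions {3,6,7,10,11,14,15,18,19,22,23,26,27,30,31} = 0⊕0⊕1⊕1⊕0⊕1⊕0⊕0⊕0⊕1⊕0⊕1⊕1⊕0⊕0 = 0
p4 = XOR of data positions {5,6,7,12,13,14,15,20,21,22,23,28,29,30,31} = 0⊕0⊕1⊕0⊕0⊕1⊕0⊕1⊕1⊕1⊕0⊕0⊕0⊕0⊕0 = 1
p8 = XOR of data positions {9,10,11,12,13,14,15,24,25,26,27,28,29,30,31} = 1⊕1⊕0⊕0⊕0⊕1⊕0⊕0⊕1⊕1⊕1⊕0⊕0⊕0⊕0 = 0
p16 = XOR of data positions {17,18,19,20,21,22,23,24,25,26,27,28,29,30,31} = 1⊕0⊕0⊕1⊕1⊕1⊕0⊕0⊕1⊕1⊕1⊕0⊕0⊕0⊕0 = 1
Parity bits p1,p2,p4,p8,p16 = 00101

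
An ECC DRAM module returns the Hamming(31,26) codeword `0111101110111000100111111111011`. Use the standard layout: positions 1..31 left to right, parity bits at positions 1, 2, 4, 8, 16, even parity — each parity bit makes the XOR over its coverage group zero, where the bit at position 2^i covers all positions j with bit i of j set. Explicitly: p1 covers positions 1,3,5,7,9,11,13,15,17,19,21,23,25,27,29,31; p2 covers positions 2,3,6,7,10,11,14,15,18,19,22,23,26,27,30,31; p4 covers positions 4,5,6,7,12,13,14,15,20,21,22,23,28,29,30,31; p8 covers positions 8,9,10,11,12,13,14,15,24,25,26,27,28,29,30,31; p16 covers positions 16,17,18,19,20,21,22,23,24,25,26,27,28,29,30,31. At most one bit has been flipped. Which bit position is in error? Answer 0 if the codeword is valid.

0

s1: b1⊕b3⊕b5⊕b7⊕b9⊕b11⊕b13⊕b15⊕b17⊕b19⊕b21⊕b23⊕b25⊕b27⊕b29⊕b31 = 0⊕1⊕1⊕1⊕1⊕1⊕1⊕0⊕1⊕0⊕1⊕1⊕1⊕1⊕0⊕1 = 0
s2: b2⊕b3⊕b6⊕b7⊕b10⊕b11⊕b14⊕b15⊕b18⊕b19⊕b22⊕b23⊕b26⊕b27⊕b30⊕b31 = 1⊕1⊕0⊕1⊕0⊕1⊕0⊕0⊕0⊕0⊕1⊕1⊕1⊕1⊕1⊕1 = 0
s4: b4⊕b5⊕b6⊕b7⊕b12⊕b13⊕b14⊕b15⊕b20⊕b21⊕b22⊕b23⊕b28⊕b29⊕b30⊕b31 = 1⊕1⊕0⊕1⊕1⊕1⊕0⊕0⊕1⊕1⊕1⊕1⊕1⊕0⊕1⊕1 = 0
s8: b8⊕b9⊕b10⊕b11⊕b12⊕b13⊕b14⊕b15⊕b24⊕b25⊕b26⊕b27⊕b28⊕b29⊕b30⊕b31 = 1⊕1⊕0⊕1⊕1⊕1⊕0⊕0⊕1⊕1⊕1⊕1⊕1⊕0⊕1⊕1 = 0
s16: b16⊕b17⊕b18⊕b19⊕b20⊕b21⊕b22⊕b23⊕b24⊕b25⊕b26⊕b27⊕b28⊕b29⊕b30⊕b31 = 0⊕1⊕0⊕0⊕1⊕1⊕1⊕1⊕1⊕1⊕1⊕1⊕1⊕0⊕1⊕1 = 0
Syndrome (s16...s1) = 00000 → position 0 (no error).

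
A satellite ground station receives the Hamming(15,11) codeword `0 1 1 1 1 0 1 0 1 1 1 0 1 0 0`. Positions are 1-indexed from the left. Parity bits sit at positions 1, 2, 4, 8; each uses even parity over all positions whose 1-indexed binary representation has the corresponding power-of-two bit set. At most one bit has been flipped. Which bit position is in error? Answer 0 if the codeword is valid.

2

s1: b1⊕b3⊕b5⊕b7⊕b9⊕b11⊕b13⊕b15 = 0⊕1⊕1⊕1⊕1⊕1⊕1⊕0 = 0
s2: b2⊕b3⊕b6⊕b7⊕b10⊕b11⊕b14⊕b15 = 1⊕1⊕0⊕1⊕1⊕1⊕0⊕0 = 1
s4: b4⊕b5⊕b6⊕b7⊕b12⊕b13⊕b14⊕b15 = 1⊕1⊕0⊕1⊕0⊕1⊕0⊕0 = 0
s8: b8⊕b9⊕b10⊕b11⊕b12⊕b13⊕b14⊕b15 = 0⊕1⊕1⊕1⊕0⊕1⊕0⊕0 = 0
Syndrome (s8...s1) = 0010 → position 2.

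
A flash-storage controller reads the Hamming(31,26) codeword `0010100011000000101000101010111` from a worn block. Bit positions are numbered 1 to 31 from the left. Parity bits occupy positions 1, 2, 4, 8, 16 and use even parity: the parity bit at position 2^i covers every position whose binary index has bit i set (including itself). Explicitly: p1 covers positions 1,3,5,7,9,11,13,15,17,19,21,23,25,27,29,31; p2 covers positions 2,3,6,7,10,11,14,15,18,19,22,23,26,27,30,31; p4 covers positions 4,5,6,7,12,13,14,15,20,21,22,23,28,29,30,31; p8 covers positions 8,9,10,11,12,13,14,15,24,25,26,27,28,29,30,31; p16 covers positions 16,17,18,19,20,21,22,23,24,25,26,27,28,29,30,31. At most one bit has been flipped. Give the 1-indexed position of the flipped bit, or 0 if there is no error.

s1: b1⊕b3⊕b5⊕b7⊕b9⊕b11⊕b13⊕b15⊕b17⊕b19⊕b21⊕b23⊕b25⊕b27⊕b29⊕b31 = 0⊕1⊕1⊕0⊕1⊕0⊕0⊕0⊕1⊕1⊕0⊕1⊕1⊕1⊕1⊕1 = 0
s2: b2⊕b3⊕b6⊕b7⊕b10⊕b11⊕b14⊕b15⊕b18⊕b19⊕b22⊕b23⊕b26⊕b27⊕b30⊕b31 = 0⊕1⊕0⊕0⊕1⊕0⊕0⊕0⊕0⊕1⊕0⊕1⊕0⊕1⊕1⊕1 = 1
s4: b4⊕b5⊕b6⊕b7⊕b12⊕b13⊕b14⊕b15⊕b20⊕b21⊕b22⊕b23⊕b28⊕b29⊕b30⊕b31 = 0⊕1⊕0⊕0⊕0⊕0⊕0⊕0⊕0⊕0⊕0⊕1⊕0⊕1⊕1⊕1 = 1
s8: b8⊕b9⊕b10⊕b11⊕b12⊕b13⊕b14⊕b15⊕b24⊕b25⊕b26⊕b27⊕b28⊕b29⊕b30⊕b31 = 0⊕1⊕1⊕0⊕0⊕0⊕0⊕0⊕0⊕1⊕0⊕1⊕0⊕1⊕1⊕1 = 1
s16: b16⊕b17⊕b18⊕b19⊕b20⊕b21⊕b22⊕b23⊕b24⊕b25⊕b26⊕b27⊕b28⊕b29⊕b30⊕b31 = 0⊕1⊕0⊕1⊕0⊕0⊕0⊕1⊕0⊕1⊕0⊕1⊕0⊕1⊕1⊕1 = 0
Syndrome (s16...s1) = 01110 → position 14.

14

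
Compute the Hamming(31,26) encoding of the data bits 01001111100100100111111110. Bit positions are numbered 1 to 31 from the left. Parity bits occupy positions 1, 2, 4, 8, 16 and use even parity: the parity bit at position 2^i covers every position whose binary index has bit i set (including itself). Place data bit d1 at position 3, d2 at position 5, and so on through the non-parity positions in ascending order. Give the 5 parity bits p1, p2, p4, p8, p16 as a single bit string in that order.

10000

Place data bits at non-power-of-two positions: b3=0, b5=1, b6=0, b7=0, b9=1, b10=1, b11=1, b12=1, b13=1, b14=0, b15=0, b17=1, b18=0, b19=0, b20=1, b21=0, b22=0, b23=1, b24=1, b25=1, b26=1, b27=1, b28=1, b29=1, b30=1, b31=0.
p1 = XOR of data positions {3,5,7,9,11,13,15,17,19,21,23,25,27,29,31} = 0⊕1⊕0⊕1⊕1⊕1⊕0⊕1⊕0⊕0⊕1⊕1⊕1⊕1⊕0 = 1
p2 = XOR of data positions {3,6,7,10,11,14,15,18,19,22,23,26,27,30,31} = 0⊕0⊕0⊕1⊕1⊕0⊕0⊕0⊕0⊕0⊕1⊕1⊕1⊕1⊕0 = 0
p4 = XOR of data positions {5,6,7,12,13,14,15,20,21,22,23,28,29,30,31} = 1⊕0⊕0⊕1⊕1⊕0⊕0⊕1⊕0⊕0⊕1⊕1⊕1⊕1⊕0 = 0
p8 = XOR of data positions {9,10,11,12,13,14,15,24,25,26,27,28,29,30,31} = 1⊕1⊕1⊕1⊕1⊕0⊕0⊕1⊕1⊕1⊕1⊕1⊕1⊕1⊕0 = 0
p16 = XOR of data positions {17,18,19,20,21,22,23,24,25,26,27,28,29,30,31} = 1⊕0⊕0⊕1⊕0⊕0⊕1⊕1⊕1⊕1⊕1⊕1⊕1⊕1⊕0 = 0
Parity bits p1,p2,p4,p8,p16 = 10000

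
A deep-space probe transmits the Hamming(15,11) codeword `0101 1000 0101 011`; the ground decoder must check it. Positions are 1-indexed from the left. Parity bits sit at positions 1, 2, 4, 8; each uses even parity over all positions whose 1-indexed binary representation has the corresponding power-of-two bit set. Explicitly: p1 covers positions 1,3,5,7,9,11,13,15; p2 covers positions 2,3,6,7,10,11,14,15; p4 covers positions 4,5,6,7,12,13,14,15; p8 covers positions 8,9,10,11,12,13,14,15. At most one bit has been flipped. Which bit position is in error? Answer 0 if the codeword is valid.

s1: b1⊕b3⊕b5⊕b7⊕b9⊕b11⊕b13⊕b15 = 0⊕0⊕1⊕0⊕0⊕0⊕0⊕1 = 0
s2: b2⊕b3⊕b6⊕b7⊕b10⊕b11⊕b14⊕b15 = 1⊕0⊕0⊕0⊕1⊕0⊕1⊕1 = 0
s4: b4⊕b5⊕b6⊕b7⊕b12⊕b13⊕b14⊕b15 = 1⊕1⊕0⊕0⊕1⊕0⊕1⊕1 = 1
s8: b8⊕b9⊕b10⊕b11⊕b12⊕b13⊕b14⊕b15 = 0⊕0⊕1⊕0⊕1⊕0⊕1⊕1 = 0
Syndrome (s8...s1) = 0100 → position 4.

4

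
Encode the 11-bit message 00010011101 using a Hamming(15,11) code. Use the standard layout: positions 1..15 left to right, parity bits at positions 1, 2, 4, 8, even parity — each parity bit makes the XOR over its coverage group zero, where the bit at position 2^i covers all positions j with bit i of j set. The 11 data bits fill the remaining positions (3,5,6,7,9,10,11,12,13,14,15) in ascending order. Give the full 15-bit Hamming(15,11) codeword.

Place data bits at non-power-of-two positions: b3=0, b5=0, b6=0, b7=1, b9=0, b10=0, b11=1, b12=1, b13=1, b14=0, b15=1.
p1 = XOR of data positions {3,5,7,9,11,13,15} = 0⊕0⊕1⊕0⊕1⊕1⊕1 = 0
p2 = XOR of data positions {3,6,7,10,11,14,15} = 0⊕0⊕1⊕0⊕1⊕0⊕1 = 1
p4 = XOR of data positions {5,6,7,12,13,14,15} = 0⊕0⊕1⊕1⊕1⊕0⊕1 = 0
p8 = XOR of data positions {9,10,11,12,13,14,15} = 0⊕0⊕1⊕1⊕1⊕0⊕1 = 0
Codeword b1..b15 = 010000100011101

010000100011101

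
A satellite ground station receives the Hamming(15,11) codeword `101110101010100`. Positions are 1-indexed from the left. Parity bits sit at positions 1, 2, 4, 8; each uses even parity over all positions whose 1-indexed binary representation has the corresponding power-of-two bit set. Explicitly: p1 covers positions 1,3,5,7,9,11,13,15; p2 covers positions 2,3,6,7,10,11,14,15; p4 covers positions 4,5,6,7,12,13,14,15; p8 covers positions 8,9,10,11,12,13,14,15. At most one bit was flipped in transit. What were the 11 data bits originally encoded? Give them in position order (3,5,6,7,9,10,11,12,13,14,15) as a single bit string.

s1: b1⊕b3⊕b5⊕b7⊕b9⊕b11⊕b13⊕b15 = 1⊕1⊕1⊕1⊕1⊕1⊕1⊕0 = 1
s2: b2⊕b3⊕b6⊕b7⊕b10⊕b11⊕b14⊕b15 = 0⊕1⊕0⊕1⊕0⊕1⊕0⊕0 = 1
s4: b4⊕b5⊕b6⊕b7⊕b12⊕b13⊕b14⊕b15 = 1⊕1⊕0⊕1⊕0⊕1⊕0⊕0 = 0
s8: b8⊕b9⊕b10⊕b11⊕b12⊕b13⊕b14⊕b15 = 0⊕1⊕0⊕1⊕0⊕1⊕0⊕0 = 1
Syndrome (s8...s1) = 1011 → position 11.
Flip bit 11: corrected codeword = 101110101000100
Data bits at positions 3,5,6,7,9,10,11,12,13,14,15: 11011000100

11011000100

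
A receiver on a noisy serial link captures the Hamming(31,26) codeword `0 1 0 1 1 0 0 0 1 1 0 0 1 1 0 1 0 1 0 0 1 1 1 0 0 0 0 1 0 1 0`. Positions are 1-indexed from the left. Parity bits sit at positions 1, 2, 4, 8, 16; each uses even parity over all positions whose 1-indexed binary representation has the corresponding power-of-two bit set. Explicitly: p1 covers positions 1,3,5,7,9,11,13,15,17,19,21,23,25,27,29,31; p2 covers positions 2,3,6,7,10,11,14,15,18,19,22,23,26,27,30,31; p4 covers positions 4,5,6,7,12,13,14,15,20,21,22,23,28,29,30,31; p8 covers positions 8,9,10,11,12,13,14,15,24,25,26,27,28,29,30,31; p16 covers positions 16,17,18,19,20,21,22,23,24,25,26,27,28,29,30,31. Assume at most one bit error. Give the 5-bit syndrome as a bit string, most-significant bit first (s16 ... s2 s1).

s1: b1⊕b3⊕b5⊕b7⊕b9⊕b11⊕b13⊕b15⊕b17⊕b19⊕b21⊕b23⊕b25⊕b27⊕b29⊕b31 = 0⊕0⊕1⊕0⊕1⊕0⊕1⊕0⊕0⊕0⊕1⊕1⊕0⊕0⊕0⊕0 = 1
s2: b2⊕b3⊕b6⊕b7⊕b10⊕b11⊕b14⊕b15⊕b18⊕b19⊕b22⊕b23⊕b26⊕b27⊕b30⊕b31 = 1⊕0⊕0⊕0⊕1⊕0⊕1⊕0⊕1⊕0⊕1⊕1⊕0⊕0⊕1⊕0 = 1
s4: b4⊕b5⊕b6⊕b7⊕b12⊕b13⊕b14⊕b15⊕b20⊕b21⊕b22⊕b23⊕b28⊕b29⊕b30⊕b31 = 1⊕1⊕0⊕0⊕0⊕1⊕1⊕0⊕0⊕1⊕1⊕1⊕1⊕0⊕1⊕0 = 1
s8: b8⊕b9⊕b10⊕b11⊕b12⊕b13⊕b14⊕b15⊕b24⊕b25⊕b26⊕b27⊕b28⊕b29⊕b30⊕b31 = 0⊕1⊕1⊕0⊕0⊕1⊕1⊕0⊕0⊕0⊕0⊕0⊕1⊕0⊕1⊕0 = 0
s16: b16⊕b17⊕b18⊕b19⊕b20⊕b21⊕b22⊕b23⊕b24⊕b25⊕b26⊕b27⊕b28⊕b29⊕b30⊕b31 = 1⊕0⊕1⊕0⊕0⊕1⊕1⊕1⊕0⊕0⊕0⊕0⊕1⊕0⊕1⊕0 = 1
Syndrome (s16...s1) = 10111 → position 23.

10111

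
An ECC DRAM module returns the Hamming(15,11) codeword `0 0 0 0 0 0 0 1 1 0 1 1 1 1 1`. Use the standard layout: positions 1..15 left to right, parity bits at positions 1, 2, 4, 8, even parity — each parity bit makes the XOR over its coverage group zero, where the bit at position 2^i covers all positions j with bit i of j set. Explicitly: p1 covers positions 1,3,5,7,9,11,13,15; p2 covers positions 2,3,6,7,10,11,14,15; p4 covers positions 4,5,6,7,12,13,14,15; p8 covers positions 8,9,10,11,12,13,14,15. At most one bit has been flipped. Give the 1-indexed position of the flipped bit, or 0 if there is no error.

10

s1: b1⊕b3⊕b5⊕b7⊕b9⊕b11⊕b13⊕b15 = 0⊕0⊕0⊕0⊕1⊕1⊕1⊕1 = 0
s2: b2⊕b3⊕b6⊕b7⊕b10⊕b11⊕b14⊕b15 = 0⊕0⊕0⊕0⊕0⊕1⊕1⊕1 = 1
s4: b4⊕b5⊕b6⊕b7⊕b12⊕b13⊕b14⊕b15 = 0⊕0⊕0⊕0⊕1⊕1⊕1⊕1 = 0
s8: b8⊕b9⊕b10⊕b11⊕b12⊕b13⊕b14⊕b15 = 1⊕1⊕0⊕1⊕1⊕1⊕1⊕1 = 1
Syndrome (s8...s1) = 1010 → position 10.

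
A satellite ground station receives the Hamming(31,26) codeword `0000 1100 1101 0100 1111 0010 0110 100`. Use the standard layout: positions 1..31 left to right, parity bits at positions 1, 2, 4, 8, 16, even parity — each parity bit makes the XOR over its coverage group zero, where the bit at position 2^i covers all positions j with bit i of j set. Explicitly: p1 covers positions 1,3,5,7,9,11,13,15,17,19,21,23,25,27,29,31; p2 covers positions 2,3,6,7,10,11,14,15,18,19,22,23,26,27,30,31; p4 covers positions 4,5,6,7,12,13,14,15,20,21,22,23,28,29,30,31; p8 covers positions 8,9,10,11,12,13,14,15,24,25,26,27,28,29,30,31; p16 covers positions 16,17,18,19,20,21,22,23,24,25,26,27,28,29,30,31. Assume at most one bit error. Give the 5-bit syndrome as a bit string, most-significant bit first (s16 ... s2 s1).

s1: b1⊕b3⊕b5⊕b7⊕b9⊕b11⊕b13⊕b15⊕b17⊕b19⊕b21⊕b23⊕b25⊕b27⊕b29⊕b31 = 0⊕0⊕1⊕0⊕1⊕0⊕0⊕0⊕1⊕1⊕0⊕1⊕0⊕1⊕1⊕0 = 1
s2: b2⊕b3⊕b6⊕b7⊕b10⊕b11⊕b14⊕b15⊕b18⊕b19⊕b22⊕b23⊕b26⊕b27⊕b30⊕b31 = 0⊕0⊕1⊕0⊕1⊕0⊕1⊕0⊕1⊕1⊕0⊕1⊕1⊕1⊕0⊕0 = 0
s4: b4⊕b5⊕b6⊕b7⊕b12⊕b13⊕b14⊕b15⊕b20⊕b21⊕b22⊕b23⊕b28⊕b29⊕b30⊕b31 = 0⊕1⊕1⊕0⊕1⊕0⊕1⊕0⊕1⊕0⊕0⊕1⊕0⊕1⊕0⊕0 = 1
s8: b8⊕b9⊕b10⊕b11⊕b12⊕b13⊕b14⊕b15⊕b24⊕b25⊕b26⊕b27⊕b28⊕b29⊕b30⊕b31 = 0⊕1⊕1⊕0⊕1⊕0⊕1⊕0⊕0⊕0⊕1⊕1⊕0⊕1⊕0⊕0 = 1
s16: b16⊕b17⊕b18⊕b19⊕b20⊕b21⊕b22⊕b23⊕b24⊕b25⊕b26⊕b27⊕b28⊕b29⊕b30⊕b31 = 0⊕1⊕1⊕1⊕1⊕0⊕0⊕1⊕0⊕0⊕1⊕1⊕0⊕1⊕0⊕0 = 0
Syndrome (s16...s1) = 01101 → position 13.

01101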